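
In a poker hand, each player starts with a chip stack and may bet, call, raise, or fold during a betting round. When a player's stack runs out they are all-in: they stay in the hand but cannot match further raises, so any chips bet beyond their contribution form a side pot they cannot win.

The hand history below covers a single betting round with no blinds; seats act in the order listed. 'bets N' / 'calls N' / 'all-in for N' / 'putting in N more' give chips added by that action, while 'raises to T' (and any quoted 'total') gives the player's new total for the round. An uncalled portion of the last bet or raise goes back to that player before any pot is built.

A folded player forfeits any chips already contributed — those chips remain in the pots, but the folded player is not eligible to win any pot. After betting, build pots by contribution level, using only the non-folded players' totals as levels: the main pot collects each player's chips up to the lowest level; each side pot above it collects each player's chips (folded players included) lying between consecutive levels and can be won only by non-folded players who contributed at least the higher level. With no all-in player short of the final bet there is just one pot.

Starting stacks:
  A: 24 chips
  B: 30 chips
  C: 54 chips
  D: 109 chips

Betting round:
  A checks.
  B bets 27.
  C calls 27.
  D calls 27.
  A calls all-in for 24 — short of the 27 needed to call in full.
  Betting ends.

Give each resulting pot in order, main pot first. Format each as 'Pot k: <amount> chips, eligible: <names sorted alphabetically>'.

Contributions: A=24, B=27, C=27, D=27
Pot levels (distinct totals of non-folded players): 24, 27
Layer 1-24: 24 each from A, B, C, D = 24*4 = 96 chips; eligible A, B, C, D
Layer 25-27: 3 each from B, C, D = 3*3 = 9 chips; eligible B, C, D

Pot 1: 96 chips, eligible: A, B, C, D
Pot 2: 9 chips, eligible: B, C, D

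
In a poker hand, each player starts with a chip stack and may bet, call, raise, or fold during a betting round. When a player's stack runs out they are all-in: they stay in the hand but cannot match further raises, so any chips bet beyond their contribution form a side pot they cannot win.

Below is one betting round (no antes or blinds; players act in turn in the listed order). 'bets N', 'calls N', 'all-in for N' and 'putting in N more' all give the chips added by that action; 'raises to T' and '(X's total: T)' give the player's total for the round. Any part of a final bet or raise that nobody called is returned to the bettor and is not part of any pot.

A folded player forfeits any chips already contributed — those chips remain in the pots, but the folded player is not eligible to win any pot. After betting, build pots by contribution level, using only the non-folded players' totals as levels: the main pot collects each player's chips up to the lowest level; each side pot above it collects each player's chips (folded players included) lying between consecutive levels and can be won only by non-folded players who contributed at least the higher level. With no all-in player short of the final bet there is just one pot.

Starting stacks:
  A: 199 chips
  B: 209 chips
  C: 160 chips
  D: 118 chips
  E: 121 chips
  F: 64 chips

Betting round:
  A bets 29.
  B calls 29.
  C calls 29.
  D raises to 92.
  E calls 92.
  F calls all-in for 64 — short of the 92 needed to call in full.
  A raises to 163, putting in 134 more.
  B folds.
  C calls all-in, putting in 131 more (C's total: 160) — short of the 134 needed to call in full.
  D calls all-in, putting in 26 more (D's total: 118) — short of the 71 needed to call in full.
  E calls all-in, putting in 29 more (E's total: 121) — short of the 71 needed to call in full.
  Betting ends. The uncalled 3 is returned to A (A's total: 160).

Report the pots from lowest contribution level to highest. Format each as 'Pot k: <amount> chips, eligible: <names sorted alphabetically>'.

Pot 1: 349 chips, eligible: A, C, D, E, F
Pot 2: 216 chips, eligible: A, C, D, E
Pot 3: 9 chips, eligible: A, C, E
Pot 4: 78 chips, eligible: A, C

Derivation:
Contributions (after 3 returned to A): A=160, B=29, C=160, D=118, E=121, F=64
Folded: B
Pot levels (distinct totals of non-folded players): 64, 118, 121, 160
Layer 1-64: A 64 + B 29 + C 64 + D 64 + E 64 + F 64 = 349 chips; eligible A, C, D, E, F
Layer 65-118: 54 each from A, C, D, E = 54*4 = 216 chips; eligible A, C, D, E
Layer 119-121: 3 each from A, C, E = 3*3 = 9 chips; eligible A, C, E
Layer 122-160: 39 each from A, C = 39*2 = 78 chips; eligible A, C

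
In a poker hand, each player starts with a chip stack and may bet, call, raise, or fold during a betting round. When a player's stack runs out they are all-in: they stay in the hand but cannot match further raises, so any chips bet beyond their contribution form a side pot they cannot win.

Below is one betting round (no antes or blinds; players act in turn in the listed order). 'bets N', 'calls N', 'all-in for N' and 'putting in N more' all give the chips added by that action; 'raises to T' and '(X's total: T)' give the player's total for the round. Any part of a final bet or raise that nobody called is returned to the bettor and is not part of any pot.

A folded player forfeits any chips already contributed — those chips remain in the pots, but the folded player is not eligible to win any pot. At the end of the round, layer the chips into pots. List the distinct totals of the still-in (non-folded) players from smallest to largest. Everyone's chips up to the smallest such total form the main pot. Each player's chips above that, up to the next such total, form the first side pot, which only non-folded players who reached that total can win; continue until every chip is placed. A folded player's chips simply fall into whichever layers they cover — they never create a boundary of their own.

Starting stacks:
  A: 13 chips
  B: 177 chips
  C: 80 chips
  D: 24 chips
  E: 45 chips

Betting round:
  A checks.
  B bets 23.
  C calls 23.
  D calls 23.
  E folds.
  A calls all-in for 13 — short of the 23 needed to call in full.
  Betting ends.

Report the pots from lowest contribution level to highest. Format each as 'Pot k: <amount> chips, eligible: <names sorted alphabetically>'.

Pot 1: 52 chips, eligible: A, B, C, D
Pot 2: 30 chips, eligible: B, C, D

Derivation:
Contributions: A=13, B=23, C=23, D=23
Folded: E
Pot levels (distinct totals of non-folded players): 13, 23
Layer 1-13: 13 each from A, B, C, D = 13*4 = 52 chips; eligible A, B, C, D
Layer 14-23: 10 each from B, C, D = 10*3 = 30 chips; eligible B, C, D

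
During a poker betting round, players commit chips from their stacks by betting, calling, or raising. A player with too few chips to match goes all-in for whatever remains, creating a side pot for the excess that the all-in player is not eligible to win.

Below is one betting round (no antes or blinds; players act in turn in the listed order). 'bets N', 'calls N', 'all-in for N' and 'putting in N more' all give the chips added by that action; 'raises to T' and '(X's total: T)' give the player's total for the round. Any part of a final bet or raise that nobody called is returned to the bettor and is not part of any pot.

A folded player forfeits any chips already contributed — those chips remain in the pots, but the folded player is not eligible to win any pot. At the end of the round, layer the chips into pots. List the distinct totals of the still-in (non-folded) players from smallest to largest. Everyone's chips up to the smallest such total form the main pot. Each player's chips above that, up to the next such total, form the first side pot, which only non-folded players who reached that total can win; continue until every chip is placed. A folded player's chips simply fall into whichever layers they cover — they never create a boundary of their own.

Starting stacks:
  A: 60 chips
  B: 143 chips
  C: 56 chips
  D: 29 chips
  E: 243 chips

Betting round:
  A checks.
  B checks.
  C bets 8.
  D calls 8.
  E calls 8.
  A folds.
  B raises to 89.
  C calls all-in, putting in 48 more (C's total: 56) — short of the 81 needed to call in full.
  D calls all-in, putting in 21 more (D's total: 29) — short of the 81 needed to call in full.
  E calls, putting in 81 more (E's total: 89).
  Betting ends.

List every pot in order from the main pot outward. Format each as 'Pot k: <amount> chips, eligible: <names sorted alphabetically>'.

Pot 1: 116 chips, eligible: B, C, D, E
Pot 2: 81 chips, eligible: B, C, E
Pot 3: 66 chips, eligible: B, E

Derivation:
Contributions: B=89, C=56, D=29, E=89
Folded: A
Pot levels (distinct totals of non-folded players): 29, 56, 89
Layer 1-29: 29 each from B, C, D, E = 29*4 = 116 chips; eligible B, C, D, E
Layer 30-56: 27 each from B, C, E = 27*3 = 81 chips; eligible B, C, E
Layer 57-89: 33 each from B, E = 33*2 = 66 chips; eligible B, E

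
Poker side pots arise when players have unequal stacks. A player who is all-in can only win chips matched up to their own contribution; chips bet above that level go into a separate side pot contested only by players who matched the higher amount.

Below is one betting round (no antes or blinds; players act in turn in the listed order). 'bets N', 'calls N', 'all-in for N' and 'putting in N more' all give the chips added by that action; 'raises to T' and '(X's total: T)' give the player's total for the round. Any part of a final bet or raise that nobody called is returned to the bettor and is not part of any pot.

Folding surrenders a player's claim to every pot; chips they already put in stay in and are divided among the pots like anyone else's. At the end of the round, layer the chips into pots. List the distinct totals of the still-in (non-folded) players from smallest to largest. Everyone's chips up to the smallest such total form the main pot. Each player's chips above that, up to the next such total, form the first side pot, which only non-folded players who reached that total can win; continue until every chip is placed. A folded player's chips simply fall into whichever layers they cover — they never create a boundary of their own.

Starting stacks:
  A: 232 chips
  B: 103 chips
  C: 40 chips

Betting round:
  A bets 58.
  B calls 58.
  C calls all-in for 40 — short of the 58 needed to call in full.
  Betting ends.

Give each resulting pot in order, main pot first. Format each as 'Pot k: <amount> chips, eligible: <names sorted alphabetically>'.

Contributions: A=58, B=58, C=40
Pot levels (distinct totals of non-folded players): 40, 58
Layer 1-40: 40 each from A, B, C = 40*3 = 120 chips; eligible A, B, C
Layer 41-58: 18 each from A, B = 18*2 = 36 chips; eligible A, B

Pot 1: 120 chips, eligible: A, B, C
Pot 2: 36 chips, eligible: A, B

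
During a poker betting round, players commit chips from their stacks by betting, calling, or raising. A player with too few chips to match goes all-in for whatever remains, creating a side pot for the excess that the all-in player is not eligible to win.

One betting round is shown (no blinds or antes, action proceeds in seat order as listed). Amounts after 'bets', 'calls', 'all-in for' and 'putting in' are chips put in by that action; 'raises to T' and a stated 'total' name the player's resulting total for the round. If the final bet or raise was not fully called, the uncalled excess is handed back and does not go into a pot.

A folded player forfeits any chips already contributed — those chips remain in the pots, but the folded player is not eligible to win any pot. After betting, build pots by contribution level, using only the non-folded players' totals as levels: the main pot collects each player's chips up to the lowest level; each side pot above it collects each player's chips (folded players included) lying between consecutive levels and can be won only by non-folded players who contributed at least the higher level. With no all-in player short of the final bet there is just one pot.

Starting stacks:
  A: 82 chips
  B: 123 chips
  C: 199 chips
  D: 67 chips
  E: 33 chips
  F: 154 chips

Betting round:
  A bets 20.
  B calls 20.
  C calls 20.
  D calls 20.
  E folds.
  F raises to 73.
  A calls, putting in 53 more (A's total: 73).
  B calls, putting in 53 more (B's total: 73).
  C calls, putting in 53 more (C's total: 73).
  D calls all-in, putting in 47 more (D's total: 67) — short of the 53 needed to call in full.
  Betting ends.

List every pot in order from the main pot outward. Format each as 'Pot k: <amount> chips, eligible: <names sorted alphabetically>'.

Contributions: A=73, B=73, C=73, D=67, F=73
Folded: E
Pot levels (distinct totals of non-folded players): 67, 73
Layer 1-67: 67 each from A, B, C, D, F = 67*5 = 335 chips; eligible A, B, C, D, F
Layer 68-73: 6 each from A, B, C, F = 6*4 = 24 chips; eligible A, B, C, F

Pot 1: 335 chips, eligible: A, B, C, D, F
Pot 2: 24 chips, eligible: A, B, C, F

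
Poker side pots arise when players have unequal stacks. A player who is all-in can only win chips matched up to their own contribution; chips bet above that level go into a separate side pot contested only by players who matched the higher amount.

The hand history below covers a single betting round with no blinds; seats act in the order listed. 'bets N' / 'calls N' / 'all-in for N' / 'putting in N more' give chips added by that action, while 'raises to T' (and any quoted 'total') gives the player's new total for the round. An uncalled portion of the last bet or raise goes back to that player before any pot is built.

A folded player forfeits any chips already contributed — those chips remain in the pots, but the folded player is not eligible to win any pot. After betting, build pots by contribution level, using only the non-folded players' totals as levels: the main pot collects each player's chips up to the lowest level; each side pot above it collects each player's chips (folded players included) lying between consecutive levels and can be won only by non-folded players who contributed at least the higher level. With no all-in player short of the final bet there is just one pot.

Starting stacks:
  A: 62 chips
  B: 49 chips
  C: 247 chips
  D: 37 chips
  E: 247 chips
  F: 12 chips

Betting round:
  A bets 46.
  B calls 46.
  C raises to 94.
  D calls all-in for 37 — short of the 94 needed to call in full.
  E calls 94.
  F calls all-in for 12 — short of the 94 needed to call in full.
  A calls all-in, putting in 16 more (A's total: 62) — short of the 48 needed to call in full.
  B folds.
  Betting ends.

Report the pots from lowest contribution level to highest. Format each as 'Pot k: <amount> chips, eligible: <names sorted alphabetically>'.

Contributions: A=62, B=46, C=94, D=37, E=94, F=12
Folded: B
Pot levels (distinct totals of non-folded players): 12, 37, 62, 94
Layer 1-12: 12 each from A, B, C, D, E, F = 12*6 = 72 chips; eligible A, C, D, E, F
Layer 13-37: 25 each from A, B, C, D, E = 25*5 = 125 chips; eligible A, C, D, E
Layer 38-62: A 25 + B 9 + C 25 + E 25 = 84 chips; eligible A, C, E
Layer 63-94: 32 each from C, E = 32*2 = 64 chips; eligible C, E

Pot 1: 72 chips, eligible: A, C, D, E, F
Pot 2: 125 chips, eligible: A, C, D, E
Pot 3: 84 chips, eligible: A, C, E
Pot 4: 64 chips, eligible: C, E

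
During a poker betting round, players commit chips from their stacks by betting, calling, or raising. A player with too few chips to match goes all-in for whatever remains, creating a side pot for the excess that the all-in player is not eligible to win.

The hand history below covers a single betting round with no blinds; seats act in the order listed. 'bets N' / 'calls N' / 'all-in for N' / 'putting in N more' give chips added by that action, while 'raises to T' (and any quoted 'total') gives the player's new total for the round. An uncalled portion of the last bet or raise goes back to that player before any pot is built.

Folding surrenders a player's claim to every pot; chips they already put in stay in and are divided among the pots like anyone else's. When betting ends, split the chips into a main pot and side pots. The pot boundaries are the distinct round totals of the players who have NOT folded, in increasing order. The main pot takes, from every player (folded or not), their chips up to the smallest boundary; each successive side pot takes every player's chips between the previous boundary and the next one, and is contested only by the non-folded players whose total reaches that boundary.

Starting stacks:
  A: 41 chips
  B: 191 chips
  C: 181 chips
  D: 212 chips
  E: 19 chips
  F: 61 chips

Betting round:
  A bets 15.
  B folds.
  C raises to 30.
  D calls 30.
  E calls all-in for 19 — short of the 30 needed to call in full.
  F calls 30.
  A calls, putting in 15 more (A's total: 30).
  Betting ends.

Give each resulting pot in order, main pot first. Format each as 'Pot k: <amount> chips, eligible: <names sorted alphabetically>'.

Contributions: A=30, C=30, D=30, E=19, F=30
Folded: B
Pot levels (distinct totals of non-folded players): 19, 30
Layer 1-19: 19 each from A, C, D, E, F = 19*5 = 95 chips; eligible A, C, D, E, F
Layer 20-30: 11 each from A, C, D, F = 11*4 = 44 chips; eligible A, C, D, F

Pot 1: 95 chips, eligible: A, C, D, E, F
Pot 2: 44 chips, eligible: A, C, D, F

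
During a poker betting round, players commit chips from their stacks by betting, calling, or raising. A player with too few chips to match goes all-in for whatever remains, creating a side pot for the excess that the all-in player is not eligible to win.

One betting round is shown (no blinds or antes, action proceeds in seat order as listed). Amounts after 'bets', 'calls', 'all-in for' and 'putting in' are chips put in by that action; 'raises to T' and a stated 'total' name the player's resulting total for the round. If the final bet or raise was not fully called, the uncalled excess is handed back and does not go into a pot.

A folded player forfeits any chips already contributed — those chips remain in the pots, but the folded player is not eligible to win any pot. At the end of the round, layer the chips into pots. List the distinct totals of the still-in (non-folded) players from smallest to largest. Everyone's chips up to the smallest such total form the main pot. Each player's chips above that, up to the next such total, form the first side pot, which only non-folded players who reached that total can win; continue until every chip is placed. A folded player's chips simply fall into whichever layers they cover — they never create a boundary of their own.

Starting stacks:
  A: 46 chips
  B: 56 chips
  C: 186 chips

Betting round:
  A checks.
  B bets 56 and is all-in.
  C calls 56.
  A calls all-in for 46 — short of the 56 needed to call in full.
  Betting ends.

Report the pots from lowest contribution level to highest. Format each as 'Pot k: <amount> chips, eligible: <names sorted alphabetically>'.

Pot 1: 138 chips, eligible: A, B, C
Pot 2: 20 chips, eligible: B, C

Derivation:
Contributions: A=46, B=56, C=56
Pot levels (distinct totals of non-folded players): 46, 56
Layer 1-46: 46 each from A, B, C = 46*3 = 138 chips; eligible A, B, C
Layer 47-56: 10 each from B, C = 10*2 = 20 chips; eligible B, C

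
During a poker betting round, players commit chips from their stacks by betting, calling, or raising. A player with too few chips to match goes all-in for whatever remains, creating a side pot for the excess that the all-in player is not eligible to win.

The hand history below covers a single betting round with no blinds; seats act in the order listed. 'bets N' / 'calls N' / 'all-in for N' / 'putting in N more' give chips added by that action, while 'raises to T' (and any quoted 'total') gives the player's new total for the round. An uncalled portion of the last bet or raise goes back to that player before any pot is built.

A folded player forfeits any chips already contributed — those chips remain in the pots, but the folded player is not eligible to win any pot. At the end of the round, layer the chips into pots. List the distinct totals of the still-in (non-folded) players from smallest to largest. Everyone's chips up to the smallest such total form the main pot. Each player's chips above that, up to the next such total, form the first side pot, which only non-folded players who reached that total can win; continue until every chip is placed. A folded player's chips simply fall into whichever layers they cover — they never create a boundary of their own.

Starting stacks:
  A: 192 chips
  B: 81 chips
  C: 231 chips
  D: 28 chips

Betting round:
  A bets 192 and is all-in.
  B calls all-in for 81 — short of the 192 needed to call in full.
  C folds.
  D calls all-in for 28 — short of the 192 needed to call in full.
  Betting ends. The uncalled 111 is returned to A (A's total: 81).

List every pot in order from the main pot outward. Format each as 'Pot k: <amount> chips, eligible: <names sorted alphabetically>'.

Pot 1: 84 chips, eligible: A, B, D
Pot 2: 106 chips, eligible: A, B

Derivation:
Contributions (after 111 returned to A): A=81, B=81, D=28
Folded: C
Pot levels (distinct totals of non-folded players): 28, 81
Layer 1-28: 28 each from A, B, D = 28*3 = 84 chips; eligible A, B, D
Layer 29-81: 53 each from A, B = 53*2 = 106 chips; eligible A, B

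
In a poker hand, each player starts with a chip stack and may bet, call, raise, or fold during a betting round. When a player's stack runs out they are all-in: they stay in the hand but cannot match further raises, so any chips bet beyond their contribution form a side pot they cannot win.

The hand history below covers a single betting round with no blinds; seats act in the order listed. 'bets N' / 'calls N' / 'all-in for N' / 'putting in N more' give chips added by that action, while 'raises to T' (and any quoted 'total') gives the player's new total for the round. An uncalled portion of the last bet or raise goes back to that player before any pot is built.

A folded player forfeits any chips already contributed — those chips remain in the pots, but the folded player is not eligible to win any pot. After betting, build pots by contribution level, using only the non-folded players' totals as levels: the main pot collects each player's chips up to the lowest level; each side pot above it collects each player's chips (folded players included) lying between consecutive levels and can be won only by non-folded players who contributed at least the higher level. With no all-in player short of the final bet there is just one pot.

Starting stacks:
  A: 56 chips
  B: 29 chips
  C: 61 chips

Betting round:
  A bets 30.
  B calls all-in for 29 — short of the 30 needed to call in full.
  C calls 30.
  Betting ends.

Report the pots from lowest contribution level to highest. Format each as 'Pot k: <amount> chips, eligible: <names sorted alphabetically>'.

Contributions: A=30, B=29, C=30
Pot levels (distinct totals of non-folded players): 29, 30
Layer 1-29: 29 each from A, B, C = 29*3 = 87 chips; eligible A, B, C
Layer 30-30: 1 each from A, C = 1*2 = 2 chips; eligible A, C

Pot 1: 87 chips, eligible: A, B, C
Pot 2: 2 chips, eligible: A, C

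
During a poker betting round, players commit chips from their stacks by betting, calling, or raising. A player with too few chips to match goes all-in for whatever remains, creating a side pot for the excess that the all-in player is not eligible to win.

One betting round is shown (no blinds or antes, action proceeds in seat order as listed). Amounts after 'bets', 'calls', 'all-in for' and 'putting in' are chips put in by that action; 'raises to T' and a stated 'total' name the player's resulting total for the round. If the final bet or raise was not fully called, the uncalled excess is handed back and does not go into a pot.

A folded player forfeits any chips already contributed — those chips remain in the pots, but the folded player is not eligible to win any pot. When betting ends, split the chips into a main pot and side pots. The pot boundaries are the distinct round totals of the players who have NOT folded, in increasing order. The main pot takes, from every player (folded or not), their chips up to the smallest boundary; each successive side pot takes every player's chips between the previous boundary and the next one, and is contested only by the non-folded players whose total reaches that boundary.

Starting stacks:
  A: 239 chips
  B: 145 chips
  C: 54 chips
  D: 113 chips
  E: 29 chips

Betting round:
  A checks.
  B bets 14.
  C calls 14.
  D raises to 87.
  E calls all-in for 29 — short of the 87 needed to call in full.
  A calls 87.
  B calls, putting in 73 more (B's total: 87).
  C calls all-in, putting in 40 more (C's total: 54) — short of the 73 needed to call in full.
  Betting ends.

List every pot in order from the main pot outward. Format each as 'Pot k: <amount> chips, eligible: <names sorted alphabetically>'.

Pot 1: 145 chips, eligible: A, B, C, D, E
Pot 2: 100 chips, eligible: A, B, C, D
Pot 3: 99 chips, eligible: A, B, D

Derivation:
Contributions: A=87, B=87, C=54, D=87, E=29
Pot levels (distinct totals of non-folded players): 29, 54, 87
Layer 1-29: 29 each from A, B, C, D, E = 29*5 = 145 chips; eligible A, B, C, D, E
Layer 30-54: 25 each from A, B, C, D = 25*4 = 100 chips; eligible A, B, C, D
Layer 55-87: 33 each from A, B, D = 33*3 = 99 chips; eligible A, B, D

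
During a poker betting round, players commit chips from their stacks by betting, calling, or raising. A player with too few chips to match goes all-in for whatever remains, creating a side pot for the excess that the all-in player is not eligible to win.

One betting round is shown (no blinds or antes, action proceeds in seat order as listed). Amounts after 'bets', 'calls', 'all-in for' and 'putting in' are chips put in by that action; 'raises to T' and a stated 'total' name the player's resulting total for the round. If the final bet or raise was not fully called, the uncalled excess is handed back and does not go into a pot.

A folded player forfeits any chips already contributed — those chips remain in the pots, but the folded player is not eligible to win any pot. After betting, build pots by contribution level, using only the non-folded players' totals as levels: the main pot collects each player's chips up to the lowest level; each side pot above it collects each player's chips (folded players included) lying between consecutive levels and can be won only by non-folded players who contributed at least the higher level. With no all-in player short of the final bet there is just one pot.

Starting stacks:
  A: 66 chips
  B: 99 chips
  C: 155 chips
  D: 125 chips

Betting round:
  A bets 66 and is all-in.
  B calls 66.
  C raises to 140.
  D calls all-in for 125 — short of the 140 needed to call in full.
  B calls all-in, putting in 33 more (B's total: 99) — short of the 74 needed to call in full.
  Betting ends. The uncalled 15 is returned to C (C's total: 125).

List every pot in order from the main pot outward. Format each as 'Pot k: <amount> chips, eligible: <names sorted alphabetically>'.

Contributions (after 15 returned to C): A=66, B=99, C=125, D=125
Pot levels (distinct totals of non-folded players): 66, 99, 125
Layer 1-66: 66 each from A, B, C, D = 66*4 = 264 chips; eligible A, B, C, D
Layer 67-99: 33 each from B, C, D = 33*3 = 99 chips; eligible B, C, D
Layer 100-125: 26 each from C, D = 26*2 = 52 chips; eligible C, D

Pot 1: 264 chips, eligible: A, B, C, D
Pot 2: 99 chips, eligible: B, C, D
Pot 3: 52 chips, eligible: C, D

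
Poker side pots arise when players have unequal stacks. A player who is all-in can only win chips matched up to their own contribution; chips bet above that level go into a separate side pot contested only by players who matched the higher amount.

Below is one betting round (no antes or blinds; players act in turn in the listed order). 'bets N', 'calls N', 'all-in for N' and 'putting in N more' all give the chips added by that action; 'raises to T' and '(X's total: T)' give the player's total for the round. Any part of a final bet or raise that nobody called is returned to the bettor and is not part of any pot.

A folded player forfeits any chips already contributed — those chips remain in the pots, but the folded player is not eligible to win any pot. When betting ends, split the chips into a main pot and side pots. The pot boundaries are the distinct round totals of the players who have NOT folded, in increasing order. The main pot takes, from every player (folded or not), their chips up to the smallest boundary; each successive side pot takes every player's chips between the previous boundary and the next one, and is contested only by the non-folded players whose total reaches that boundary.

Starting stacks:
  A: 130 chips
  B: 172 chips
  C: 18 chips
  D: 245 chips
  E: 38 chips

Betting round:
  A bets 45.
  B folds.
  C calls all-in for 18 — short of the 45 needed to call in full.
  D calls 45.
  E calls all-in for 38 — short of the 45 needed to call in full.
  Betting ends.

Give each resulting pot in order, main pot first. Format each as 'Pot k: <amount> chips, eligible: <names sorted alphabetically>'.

Contributions: A=45, C=18, D=45, E=38
Folded: B
Pot levels (distinct totals of non-folded players): 18, 38, 45
Layer 1-18: 18 each from A, C, D, E = 18*4 = 72 chips; eligible A, C, D, E
Layer 19-38: 20 each from A, D, E = 20*3 = 60 chips; eligible A, D, E
Layer 39-45: 7 each from A, D = 7*2 = 14 chips; eligible A, D

Pot 1: 72 chips, eligible: A, C, D, E
Pot 2: 60 chips, eligible: A, D, E
Pot 3: 14 chips, eligible: A, D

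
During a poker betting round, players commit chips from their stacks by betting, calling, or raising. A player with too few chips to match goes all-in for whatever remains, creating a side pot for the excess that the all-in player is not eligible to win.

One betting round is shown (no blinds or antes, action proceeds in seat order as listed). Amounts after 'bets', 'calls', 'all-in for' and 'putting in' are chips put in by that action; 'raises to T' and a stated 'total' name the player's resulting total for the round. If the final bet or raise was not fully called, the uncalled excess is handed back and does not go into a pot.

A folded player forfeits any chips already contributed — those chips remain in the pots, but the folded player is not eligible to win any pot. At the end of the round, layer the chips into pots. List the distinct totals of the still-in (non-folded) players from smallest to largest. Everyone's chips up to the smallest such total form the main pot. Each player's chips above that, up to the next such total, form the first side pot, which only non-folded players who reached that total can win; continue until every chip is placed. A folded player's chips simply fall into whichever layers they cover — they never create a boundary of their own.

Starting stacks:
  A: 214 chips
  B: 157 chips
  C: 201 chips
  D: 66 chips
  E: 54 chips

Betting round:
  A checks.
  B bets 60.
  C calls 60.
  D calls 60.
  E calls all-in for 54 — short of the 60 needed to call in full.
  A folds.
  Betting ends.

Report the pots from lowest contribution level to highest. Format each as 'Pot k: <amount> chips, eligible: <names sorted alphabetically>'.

Contributions: B=60, C=60, D=60, E=54
Folded: A
Pot levels (distinct totals of non-folded players): 54, 60
Layer 1-54: 54 each from B, C, D, E = 54*4 = 216 chips; eligible B, C, D, E
Layer 55-60: 6 each from B, C, D = 6*3 = 18 chips; eligible B, C, D

Pot 1: 216 chips, eligible: B, C, D, E
Pot 2: 18 chips, eligible: B, C, D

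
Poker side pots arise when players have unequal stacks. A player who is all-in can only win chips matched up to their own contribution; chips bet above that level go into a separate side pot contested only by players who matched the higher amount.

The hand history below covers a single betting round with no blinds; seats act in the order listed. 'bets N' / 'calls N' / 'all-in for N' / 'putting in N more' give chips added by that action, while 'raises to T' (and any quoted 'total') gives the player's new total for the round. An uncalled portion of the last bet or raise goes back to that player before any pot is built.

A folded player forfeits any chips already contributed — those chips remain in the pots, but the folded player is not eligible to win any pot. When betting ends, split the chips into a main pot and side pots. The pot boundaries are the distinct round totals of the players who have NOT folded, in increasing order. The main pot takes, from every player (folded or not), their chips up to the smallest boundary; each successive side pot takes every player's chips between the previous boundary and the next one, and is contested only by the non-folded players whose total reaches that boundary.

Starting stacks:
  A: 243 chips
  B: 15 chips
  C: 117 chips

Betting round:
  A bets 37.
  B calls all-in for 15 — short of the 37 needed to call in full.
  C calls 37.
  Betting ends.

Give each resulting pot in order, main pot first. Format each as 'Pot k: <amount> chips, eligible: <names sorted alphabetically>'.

Pot 1: 45 chips, eligible: A, B, C
Pot 2: 44 chips, eligible: A, C

Derivation:
Contributions: A=37, B=15, C=37
Pot levels (distinct totals of non-folded players): 15, 37
Layer 1-15: 15 each from A, B, C = 15*3 = 45 chips; eligible A, B, C
Layer 16-37: 22 each from A, C = 22*2 = 44 chips; eligible A, C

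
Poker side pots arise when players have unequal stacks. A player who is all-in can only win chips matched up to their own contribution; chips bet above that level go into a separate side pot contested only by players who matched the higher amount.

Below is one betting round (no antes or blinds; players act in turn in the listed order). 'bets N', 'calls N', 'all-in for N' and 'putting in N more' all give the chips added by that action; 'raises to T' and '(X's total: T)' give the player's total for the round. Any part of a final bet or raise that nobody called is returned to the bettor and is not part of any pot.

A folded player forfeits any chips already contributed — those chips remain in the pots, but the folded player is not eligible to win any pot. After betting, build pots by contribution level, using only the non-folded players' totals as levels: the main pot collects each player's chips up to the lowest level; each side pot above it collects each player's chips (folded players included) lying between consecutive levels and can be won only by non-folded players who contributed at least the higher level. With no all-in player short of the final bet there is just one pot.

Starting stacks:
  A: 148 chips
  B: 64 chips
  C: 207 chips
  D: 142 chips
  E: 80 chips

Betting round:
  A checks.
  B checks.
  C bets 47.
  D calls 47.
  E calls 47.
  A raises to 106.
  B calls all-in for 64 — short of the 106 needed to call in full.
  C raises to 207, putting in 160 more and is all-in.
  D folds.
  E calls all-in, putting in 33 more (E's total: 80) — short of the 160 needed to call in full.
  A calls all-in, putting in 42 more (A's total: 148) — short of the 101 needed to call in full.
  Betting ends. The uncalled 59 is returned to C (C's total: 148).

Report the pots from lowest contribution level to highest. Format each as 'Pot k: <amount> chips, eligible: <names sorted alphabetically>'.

Contributions (after 59 returned to C): A=148, B=64, C=148, D=47, E=80
Folded: D
Pot levels (distinct totals of non-folded players): 64, 80, 148
Layer 1-64: A 64 + B 64 + C 64 + D 47 + E 64 = 303 chips; eligible A, B, C, E
Layer 65-80: 16 each from A, C, E = 16*3 = 48 chips; eligible A, C, E
Layer 81-148: 68 each from A, C = 68*2 = 136 chips; eligible A, C

Pot 1: 303 chips, eligible: A, B, C, E
Pot 2: 48 chips, eligible: A, C, E
Pot 3: 136 chips, eligible: A, C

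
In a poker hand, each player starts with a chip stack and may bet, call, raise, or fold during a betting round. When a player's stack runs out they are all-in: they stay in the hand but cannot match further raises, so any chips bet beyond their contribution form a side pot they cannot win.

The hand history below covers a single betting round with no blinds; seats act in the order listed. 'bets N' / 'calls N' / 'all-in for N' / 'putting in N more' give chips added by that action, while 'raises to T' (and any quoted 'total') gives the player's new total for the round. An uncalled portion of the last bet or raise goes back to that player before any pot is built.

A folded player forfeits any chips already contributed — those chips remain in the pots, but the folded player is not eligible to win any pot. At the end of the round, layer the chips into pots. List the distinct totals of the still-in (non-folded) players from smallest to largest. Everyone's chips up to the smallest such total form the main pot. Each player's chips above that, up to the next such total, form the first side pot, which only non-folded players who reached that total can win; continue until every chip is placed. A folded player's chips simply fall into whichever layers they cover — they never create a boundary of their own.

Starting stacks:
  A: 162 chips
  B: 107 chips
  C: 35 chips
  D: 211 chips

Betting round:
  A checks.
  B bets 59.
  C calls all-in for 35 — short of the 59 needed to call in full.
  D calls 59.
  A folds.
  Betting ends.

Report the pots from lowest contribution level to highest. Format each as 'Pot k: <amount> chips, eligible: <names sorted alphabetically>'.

Pot 1: 105 chips, eligible: B, C, D
Pot 2: 48 chips, eligible: B, D

Derivation:
Contributions: B=59, C=35, D=59
Folded: A
Pot levels (distinct totals of non-folded players): 35, 59
Layer 1-35: 35 each from B, C, D = 35*3 = 105 chips; eligible B, C, D
Layer 36-59: 24 each from B, D = 24*2 = 48 chips; eligible B, D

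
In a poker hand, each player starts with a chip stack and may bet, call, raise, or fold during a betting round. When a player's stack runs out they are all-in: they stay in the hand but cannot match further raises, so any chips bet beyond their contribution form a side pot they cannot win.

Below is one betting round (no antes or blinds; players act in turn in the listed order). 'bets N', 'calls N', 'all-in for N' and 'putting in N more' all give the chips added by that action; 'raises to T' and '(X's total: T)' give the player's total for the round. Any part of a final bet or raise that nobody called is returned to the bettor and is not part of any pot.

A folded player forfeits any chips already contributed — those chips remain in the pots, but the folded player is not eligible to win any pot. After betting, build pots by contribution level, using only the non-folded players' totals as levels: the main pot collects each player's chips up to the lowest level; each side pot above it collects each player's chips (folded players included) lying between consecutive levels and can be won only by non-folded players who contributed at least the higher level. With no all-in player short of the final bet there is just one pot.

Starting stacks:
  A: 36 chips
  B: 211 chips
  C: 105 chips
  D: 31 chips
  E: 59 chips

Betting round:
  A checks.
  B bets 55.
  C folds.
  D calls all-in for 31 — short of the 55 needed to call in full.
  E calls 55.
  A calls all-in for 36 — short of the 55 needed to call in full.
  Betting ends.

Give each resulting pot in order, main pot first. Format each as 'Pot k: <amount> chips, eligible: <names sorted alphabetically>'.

Contributions: A=36, B=55, D=31, E=55
Folded: C
Pot levels (distinct totals of non-folded players): 31, 36, 55
Layer 1-31: 31 each from A, B, D, E = 31*4 = 124 chips; eligible A, B, D, E
Layer 32-36: 5 each from A, B, E = 5*3 = 15 chips; eligible A, B, E
Layer 37-55: 19 each from B, E = 19*2 = 38 chips; eligible B, E

Pot 1: 124 chips, eligible: A, B, D, E
Pot 2: 15 chips, eligible: A, B, E
Pot 3: 38 chips, eligible: B, E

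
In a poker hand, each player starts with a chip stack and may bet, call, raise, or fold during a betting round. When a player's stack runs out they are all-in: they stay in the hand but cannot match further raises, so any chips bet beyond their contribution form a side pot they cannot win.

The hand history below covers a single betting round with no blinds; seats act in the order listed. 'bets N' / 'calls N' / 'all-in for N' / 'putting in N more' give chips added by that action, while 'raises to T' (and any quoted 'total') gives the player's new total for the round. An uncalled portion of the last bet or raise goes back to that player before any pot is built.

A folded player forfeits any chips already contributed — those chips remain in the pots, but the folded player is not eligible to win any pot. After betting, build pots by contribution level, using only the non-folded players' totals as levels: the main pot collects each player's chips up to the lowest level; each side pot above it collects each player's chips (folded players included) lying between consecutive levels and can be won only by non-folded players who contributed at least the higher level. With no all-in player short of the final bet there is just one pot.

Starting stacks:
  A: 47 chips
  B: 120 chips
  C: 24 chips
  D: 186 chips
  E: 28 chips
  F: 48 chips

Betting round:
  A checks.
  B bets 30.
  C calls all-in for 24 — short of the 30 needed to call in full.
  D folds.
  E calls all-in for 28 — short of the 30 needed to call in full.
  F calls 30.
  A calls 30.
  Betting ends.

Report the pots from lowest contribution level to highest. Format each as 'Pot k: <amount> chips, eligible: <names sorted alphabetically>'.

Pot 1: 120 chips, eligible: A, B, C, E, F
Pot 2: 16 chips, eligible: A, B, E, F
Pot 3: 6 chips, eligible: A, B, F

Derivation:
Contributions: A=30, B=30, C=24, E=28, F=30
Folded: D
Pot levels (distinct totals of non-folded players): 24, 28, 30
Layer 1-24: 24 each from A, B, C, E, F = 24*5 = 120 chips; eligible A, B, C, E, F
Layer 25-28: 4 each from A, B, E, F = 4*4 = 16 chips; eligible A, B, E, F
Layer 29-30: 2 each from A, B, F = 2*3 = 6 chips; eligible A, B, F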